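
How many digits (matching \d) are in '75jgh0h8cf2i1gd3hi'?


\d matches any digit 0-9.
Scanning '75jgh0h8cf2i1gd3hi':
  pos 0: '7' -> DIGIT
  pos 1: '5' -> DIGIT
  pos 5: '0' -> DIGIT
  pos 7: '8' -> DIGIT
  pos 10: '2' -> DIGIT
  pos 12: '1' -> DIGIT
  pos 15: '3' -> DIGIT
Digits found: ['7', '5', '0', '8', '2', '1', '3']
Total: 7

7


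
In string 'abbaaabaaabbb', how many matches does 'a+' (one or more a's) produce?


Pattern 'a+' matches one or more consecutive a's.
String: 'abbaaabaaabbb'
Scanning for runs of a:
  Match 1: 'a' (length 1)
  Match 2: 'aaa' (length 3)
  Match 3: 'aaa' (length 3)
Total matches: 3

3


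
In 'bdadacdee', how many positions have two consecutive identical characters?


Looking for consecutive identical characters in 'bdadacdee':
  pos 0-1: 'b' vs 'd' -> different
  pos 1-2: 'd' vs 'a' -> different
  pos 2-3: 'a' vs 'd' -> different
  pos 3-4: 'd' vs 'a' -> different
  pos 4-5: 'a' vs 'c' -> different
  pos 5-6: 'c' vs 'd' -> different
  pos 6-7: 'd' vs 'e' -> different
  pos 7-8: 'e' vs 'e' -> MATCH ('ee')
Consecutive identical pairs: ['ee']
Count: 1

1


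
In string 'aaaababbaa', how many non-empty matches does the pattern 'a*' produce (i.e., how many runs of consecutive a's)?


Pattern 'a*' matches zero or more a's. We want non-empty runs of consecutive a's.
String: 'aaaababbaa'
Walking through the string to find runs of a's:
  Run 1: positions 0-3 -> 'aaaa'
  Run 2: positions 5-5 -> 'a'
  Run 3: positions 8-9 -> 'aa'
Non-empty runs found: ['aaaa', 'a', 'aa']
Count: 3

3


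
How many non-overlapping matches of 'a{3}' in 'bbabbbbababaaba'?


Pattern 'a{3}' matches exactly 3 consecutive a's (greedy, non-overlapping).
String: 'bbabbbbababaaba'
Scanning for runs of a's:
  Run at pos 2: 'a' (length 1) -> 0 match(es)
  Run at pos 7: 'a' (length 1) -> 0 match(es)
  Run at pos 9: 'a' (length 1) -> 0 match(es)
  Run at pos 11: 'aa' (length 2) -> 0 match(es)
  Run at pos 14: 'a' (length 1) -> 0 match(es)
Matches found: []
Total: 0

0


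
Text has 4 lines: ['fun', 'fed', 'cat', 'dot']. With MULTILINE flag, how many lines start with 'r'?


With MULTILINE flag, ^ matches the start of each line.
Lines: ['fun', 'fed', 'cat', 'dot']
Checking which lines start with 'r':
  Line 1: 'fun' -> no
  Line 2: 'fed' -> no
  Line 3: 'cat' -> no
  Line 4: 'dot' -> no
Matching lines: []
Count: 0

0


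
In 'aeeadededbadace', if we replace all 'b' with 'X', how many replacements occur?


re.sub('b', 'X', text) replaces every occurrence of 'b' with 'X'.
Text: 'aeeadededbadace'
Scanning for 'b':
  pos 9: 'b' -> replacement #1
Total replacements: 1

1


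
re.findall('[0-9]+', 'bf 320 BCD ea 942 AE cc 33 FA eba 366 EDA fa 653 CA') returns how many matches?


Pattern '[0-9]+' finds one or more digits.
Text: 'bf 320 BCD ea 942 AE cc 33 FA eba 366 EDA fa 653 CA'
Scanning for matches:
  Match 1: '320'
  Match 2: '942'
  Match 3: '33'
  Match 4: '366'
  Match 5: '653'
Total matches: 5

5


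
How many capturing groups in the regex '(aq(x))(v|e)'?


To count capturing groups, count each '(' that starts a group.
Pattern: '(aq(x))(v|e)'
Walking through the pattern:
  Position 0: '(' -> group #1
  Position 3: '(' -> group #2
  Position 7: '(' -> group #3
Total capturing groups: 3

3


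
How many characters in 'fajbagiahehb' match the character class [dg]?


Character class [dg] matches any of: {d, g}
Scanning string 'fajbagiahehb' character by character:
  pos 0: 'f' -> no
  pos 1: 'a' -> no
  pos 2: 'j' -> no
  pos 3: 'b' -> no
  pos 4: 'a' -> no
  pos 5: 'g' -> MATCH
  pos 6: 'i' -> no
  pos 7: 'a' -> no
  pos 8: 'h' -> no
  pos 9: 'e' -> no
  pos 10: 'h' -> no
  pos 11: 'b' -> no
Total matches: 1

1


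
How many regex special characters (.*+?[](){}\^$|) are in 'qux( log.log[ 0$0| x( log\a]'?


Regex special characters are: . * + ? [ ] ( ) { } \ ^ $ |
Scanning 'qux( log.log[ 0$0| x( log\a]':
  pos 3: '(' -> SPECIAL
  pos 8: '.' -> SPECIAL
  pos 12: '[' -> SPECIAL
  pos 15: '$' -> SPECIAL
  pos 17: '|' -> SPECIAL
  pos 20: '(' -> SPECIAL
  pos 25: '\' -> SPECIAL
  pos 27: ']' -> SPECIAL
Special chars found: ['(', '.', '[', '$', '|', '(', '\\', ']']
Total: 8

8


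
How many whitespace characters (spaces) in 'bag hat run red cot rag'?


\s matches whitespace characters (spaces, tabs, etc.).
Text: 'bag hat run red cot rag'
This text has 6 words separated by spaces.
Number of spaces = number of words - 1 = 6 - 1 = 5

5


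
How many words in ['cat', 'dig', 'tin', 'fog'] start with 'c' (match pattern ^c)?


Pattern ^c anchors to start of word. Check which words begin with 'c':
  'cat' -> MATCH (starts with 'c')
  'dig' -> no
  'tin' -> no
  'fog' -> no
Matching words: ['cat']
Count: 1

1


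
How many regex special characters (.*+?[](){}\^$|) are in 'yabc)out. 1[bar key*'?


Regex special characters are: . * + ? [ ] ( ) { } \ ^ $ |
Scanning 'yabc)out. 1[bar key*':
  pos 4: ')' -> SPECIAL
  pos 8: '.' -> SPECIAL
  pos 11: '[' -> SPECIAL
  pos 19: '*' -> SPECIAL
Special chars found: [')', '.', '[', '*']
Total: 4

4


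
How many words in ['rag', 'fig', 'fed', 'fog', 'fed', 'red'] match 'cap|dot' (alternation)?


Alternation 'cap|dot' matches either 'cap' or 'dot'.
Checking each word:
  'rag' -> no
  'fig' -> no
  'fed' -> no
  'fog' -> no
  'fed' -> no
  'red' -> no
Matches: []
Count: 0

0


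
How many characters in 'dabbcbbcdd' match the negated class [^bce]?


Negated class [^bce] matches any char NOT in {b, c, e}
Scanning 'dabbcbbcdd':
  pos 0: 'd' -> MATCH
  pos 1: 'a' -> MATCH
  pos 2: 'b' -> no (excluded)
  pos 3: 'b' -> no (excluded)
  pos 4: 'c' -> no (excluded)
  pos 5: 'b' -> no (excluded)
  pos 6: 'b' -> no (excluded)
  pos 7: 'c' -> no (excluded)
  pos 8: 'd' -> MATCH
  pos 9: 'd' -> MATCH
Total matches: 4

4


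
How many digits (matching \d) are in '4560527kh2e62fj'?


\d matches any digit 0-9.
Scanning '4560527kh2e62fj':
  pos 0: '4' -> DIGIT
  pos 1: '5' -> DIGIT
  pos 2: '6' -> DIGIT
  pos 3: '0' -> DIGIT
  pos 4: '5' -> DIGIT
  pos 5: '2' -> DIGIT
  pos 6: '7' -> DIGIT
  pos 9: '2' -> DIGIT
  pos 11: '6' -> DIGIT
  pos 12: '2' -> DIGIT
Digits found: ['4', '5', '6', '0', '5', '2', '7', '2', '6', '2']
Total: 10

10


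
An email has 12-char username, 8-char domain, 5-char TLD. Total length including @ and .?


An email address has format: username@domain.tld
Username length: 12
'@' character: 1
Domain length: 8
'.' character: 1
TLD length: 5
Total = 12 + 1 + 8 + 1 + 5 = 27

27


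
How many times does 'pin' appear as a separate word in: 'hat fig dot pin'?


Scanning each word for exact match 'pin':
  Word 1: 'hat' -> no
  Word 2: 'fig' -> no
  Word 3: 'dot' -> no
  Word 4: 'pin' -> MATCH
Total matches: 1

1


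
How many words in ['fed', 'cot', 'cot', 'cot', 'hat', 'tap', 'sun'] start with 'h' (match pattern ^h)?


Pattern ^h anchors to start of word. Check which words begin with 'h':
  'fed' -> no
  'cot' -> no
  'cot' -> no
  'cot' -> no
  'hat' -> MATCH (starts with 'h')
  'tap' -> no
  'sun' -> no
Matching words: ['hat']
Count: 1

1


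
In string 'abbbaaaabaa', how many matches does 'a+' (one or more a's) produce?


Pattern 'a+' matches one or more consecutive a's.
String: 'abbbaaaabaa'
Scanning for runs of a:
  Match 1: 'a' (length 1)
  Match 2: 'aaaa' (length 4)
  Match 3: 'aa' (length 2)
Total matches: 3

3


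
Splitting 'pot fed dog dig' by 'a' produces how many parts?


Splitting by 'a' breaks the string at each occurrence of the separator.
Text: 'pot fed dog dig'
Parts after split:
  Part 1: 'pot fed dog dig'
Total parts: 1

1


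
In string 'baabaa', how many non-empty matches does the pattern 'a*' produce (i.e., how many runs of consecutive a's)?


Pattern 'a*' matches zero or more a's. We want non-empty runs of consecutive a's.
String: 'baabaa'
Walking through the string to find runs of a's:
  Run 1: positions 1-2 -> 'aa'
  Run 2: positions 4-5 -> 'aa'
Non-empty runs found: ['aa', 'aa']
Count: 2

2


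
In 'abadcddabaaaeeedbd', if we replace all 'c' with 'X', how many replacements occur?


re.sub('c', 'X', text) replaces every occurrence of 'c' with 'X'.
Text: 'abadcddabaaaeeedbd'
Scanning for 'c':
  pos 4: 'c' -> replacement #1
Total replacements: 1

1


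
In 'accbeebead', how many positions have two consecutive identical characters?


Looking for consecutive identical characters in 'accbeebead':
  pos 0-1: 'a' vs 'c' -> different
  pos 1-2: 'c' vs 'c' -> MATCH ('cc')
  pos 2-3: 'c' vs 'b' -> different
  pos 3-4: 'b' vs 'e' -> different
  pos 4-5: 'e' vs 'e' -> MATCH ('ee')
  pos 5-6: 'e' vs 'b' -> different
  pos 6-7: 'b' vs 'e' -> different
  pos 7-8: 'e' vs 'a' -> different
  pos 8-9: 'a' vs 'd' -> different
Consecutive identical pairs: ['cc', 'ee']
Count: 2

2


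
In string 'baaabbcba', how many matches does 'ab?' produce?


Pattern 'ab?' matches 'a' optionally followed by 'b'.
String: 'baaabbcba'
Scanning left to right for 'a' then checking next char:
  Match 1: 'a' (a not followed by b)
  Match 2: 'a' (a not followed by b)
  Match 3: 'ab' (a followed by b)
  Match 4: 'a' (a not followed by b)
Total matches: 4

4


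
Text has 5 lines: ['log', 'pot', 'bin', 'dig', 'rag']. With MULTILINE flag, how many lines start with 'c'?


With MULTILINE flag, ^ matches the start of each line.
Lines: ['log', 'pot', 'bin', 'dig', 'rag']
Checking which lines start with 'c':
  Line 1: 'log' -> no
  Line 2: 'pot' -> no
  Line 3: 'bin' -> no
  Line 4: 'dig' -> no
  Line 5: 'rag' -> no
Matching lines: []
Count: 0

0


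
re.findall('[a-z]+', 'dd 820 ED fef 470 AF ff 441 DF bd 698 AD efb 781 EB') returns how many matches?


Pattern '[a-z]+' finds one or more lowercase letters.
Text: 'dd 820 ED fef 470 AF ff 441 DF bd 698 AD efb 781 EB'
Scanning for matches:
  Match 1: 'dd'
  Match 2: 'fef'
  Match 3: 'ff'
  Match 4: 'bd'
  Match 5: 'efb'
Total matches: 5

5


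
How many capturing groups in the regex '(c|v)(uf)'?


To count capturing groups, count each '(' that starts a group.
Pattern: '(c|v)(uf)'
Walking through the pattern:
  Position 0: '(' -> group #1
  Position 5: '(' -> group #2
Total capturing groups: 2

2


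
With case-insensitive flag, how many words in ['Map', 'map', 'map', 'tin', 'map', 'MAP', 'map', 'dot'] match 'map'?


Case-insensitive matching: compare each word's lowercase form to 'map'.
  'Map' -> lower='map' -> MATCH
  'map' -> lower='map' -> MATCH
  'map' -> lower='map' -> MATCH
  'tin' -> lower='tin' -> no
  'map' -> lower='map' -> MATCH
  'MAP' -> lower='map' -> MATCH
  'map' -> lower='map' -> MATCH
  'dot' -> lower='dot' -> no
Matches: ['Map', 'map', 'map', 'map', 'MAP', 'map']
Count: 6

6


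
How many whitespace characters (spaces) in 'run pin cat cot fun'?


\s matches whitespace characters (spaces, tabs, etc.).
Text: 'run pin cat cot fun'
This text has 5 words separated by spaces.
Number of spaces = number of words - 1 = 5 - 1 = 4

4


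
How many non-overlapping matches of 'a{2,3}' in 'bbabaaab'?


Pattern 'a{2,3}' matches between 2 and 3 consecutive a's (greedy).
String: 'bbabaaab'
Finding runs of a's and applying greedy matching:
  Run at pos 2: 'a' (length 1)
  Run at pos 4: 'aaa' (length 3)
Matches: ['aaa']
Count: 1

1


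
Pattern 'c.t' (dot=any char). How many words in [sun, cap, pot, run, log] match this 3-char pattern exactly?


Pattern 'c.t' means: starts with 'c', any single char, ends with 't'.
Checking each word (must be exactly 3 chars):
  'sun' (len=3): no
  'cap' (len=3): no
  'pot' (len=3): no
  'run' (len=3): no
  'log' (len=3): no
Matching words: []
Total: 0

0


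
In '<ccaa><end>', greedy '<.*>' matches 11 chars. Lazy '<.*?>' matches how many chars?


Greedy '<.*>' tries to match as MUCH as possible.
Lazy '<.*?>' tries to match as LITTLE as possible.

String: '<ccaa><end>'
Greedy '<.*>' starts at first '<' and extends to the LAST '>': '<ccaa><end>' (11 chars)
Lazy '<.*?>' starts at first '<' and stops at the FIRST '>': '<ccaa>' (6 chars)

6


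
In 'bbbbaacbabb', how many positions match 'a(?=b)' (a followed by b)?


Lookahead 'a(?=b)' matches 'a' only when followed by 'b'.
String: 'bbbbaacbabb'
Checking each position where char is 'a':
  pos 4: 'a' -> no (next='a')
  pos 5: 'a' -> no (next='c')
  pos 8: 'a' -> MATCH (next='b')
Matching positions: [8]
Count: 1

1


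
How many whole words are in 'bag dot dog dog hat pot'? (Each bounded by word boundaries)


Word boundaries (\b) mark the start/end of each word.
Text: 'bag dot dog dog hat pot'
Splitting by whitespace:
  Word 1: 'bag'
  Word 2: 'dot'
  Word 3: 'dog'
  Word 4: 'dog'
  Word 5: 'hat'
  Word 6: 'pot'
Total whole words: 6

6


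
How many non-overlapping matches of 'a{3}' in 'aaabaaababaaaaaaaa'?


Pattern 'a{3}' matches exactly 3 consecutive a's (greedy, non-overlapping).
String: 'aaabaaababaaaaaaaa'
Scanning for runs of a's:
  Run at pos 0: 'aaa' (length 3) -> 1 match(es)
  Run at pos 4: 'aaa' (length 3) -> 1 match(es)
  Run at pos 8: 'a' (length 1) -> 0 match(es)
  Run at pos 10: 'aaaaaaaa' (length 8) -> 2 match(es)
Matches found: ['aaa', 'aaa', 'aaa', 'aaa']
Total: 4

4


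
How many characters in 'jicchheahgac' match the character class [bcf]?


Character class [bcf] matches any of: {b, c, f}
Scanning string 'jicchheahgac' character by character:
  pos 0: 'j' -> no
  pos 1: 'i' -> no
  pos 2: 'c' -> MATCH
  pos 3: 'c' -> MATCH
  pos 4: 'h' -> no
  pos 5: 'h' -> no
  pos 6: 'e' -> no
  pos 7: 'a' -> no
  pos 8: 'h' -> no
  pos 9: 'g' -> no
  pos 10: 'a' -> no
  pos 11: 'c' -> MATCH
Total matches: 3

3


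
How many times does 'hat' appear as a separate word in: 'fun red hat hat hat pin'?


Scanning each word for exact match 'hat':
  Word 1: 'fun' -> no
  Word 2: 'red' -> no
  Word 3: 'hat' -> MATCH
  Word 4: 'hat' -> MATCH
  Word 5: 'hat' -> MATCH
  Word 6: 'pin' -> no
Total matches: 3

3


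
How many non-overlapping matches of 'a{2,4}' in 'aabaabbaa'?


Pattern 'a{2,4}' matches between 2 and 4 consecutive a's (greedy).
String: 'aabaabbaa'
Finding runs of a's and applying greedy matching:
  Run at pos 0: 'aa' (length 2)
  Run at pos 3: 'aa' (length 2)
  Run at pos 7: 'aa' (length 2)
Matches: ['aa', 'aa', 'aa']
Count: 3

3


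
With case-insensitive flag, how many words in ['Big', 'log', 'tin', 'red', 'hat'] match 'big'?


Case-insensitive matching: compare each word's lowercase form to 'big'.
  'Big' -> lower='big' -> MATCH
  'log' -> lower='log' -> no
  'tin' -> lower='tin' -> no
  'red' -> lower='red' -> no
  'hat' -> lower='hat' -> no
Matches: ['Big']
Count: 1

1


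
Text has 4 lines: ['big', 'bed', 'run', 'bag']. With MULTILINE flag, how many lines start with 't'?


With MULTILINE flag, ^ matches the start of each line.
Lines: ['big', 'bed', 'run', 'bag']
Checking which lines start with 't':
  Line 1: 'big' -> no
  Line 2: 'bed' -> no
  Line 3: 'run' -> no
  Line 4: 'bag' -> no
Matching lines: []
Count: 0

0


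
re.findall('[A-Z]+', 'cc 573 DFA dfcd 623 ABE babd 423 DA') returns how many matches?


Pattern '[A-Z]+' finds one or more uppercase letters.
Text: 'cc 573 DFA dfcd 623 ABE babd 423 DA'
Scanning for matches:
  Match 1: 'DFA'
  Match 2: 'ABE'
  Match 3: 'DA'
Total matches: 3

3


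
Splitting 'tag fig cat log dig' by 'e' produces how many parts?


Splitting by 'e' breaks the string at each occurrence of the separator.
Text: 'tag fig cat log dig'
Parts after split:
  Part 1: 'tag fig cat log dig'
Total parts: 1

1


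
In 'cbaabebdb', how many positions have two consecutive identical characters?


Looking for consecutive identical characters in 'cbaabebdb':
  pos 0-1: 'c' vs 'b' -> different
  pos 1-2: 'b' vs 'a' -> different
  pos 2-3: 'a' vs 'a' -> MATCH ('aa')
  pos 3-4: 'a' vs 'b' -> different
  pos 4-5: 'b' vs 'e' -> different
  pos 5-6: 'e' vs 'b' -> different
  pos 6-7: 'b' vs 'd' -> different
  pos 7-8: 'd' vs 'b' -> different
Consecutive identical pairs: ['aa']
Count: 1

1


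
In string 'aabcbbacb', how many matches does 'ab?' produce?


Pattern 'ab?' matches 'a' optionally followed by 'b'.
String: 'aabcbbacb'
Scanning left to right for 'a' then checking next char:
  Match 1: 'a' (a not followed by b)
  Match 2: 'ab' (a followed by b)
  Match 3: 'a' (a not followed by b)
Total matches: 3

3


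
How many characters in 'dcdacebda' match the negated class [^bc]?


Negated class [^bc] matches any char NOT in {b, c}
Scanning 'dcdacebda':
  pos 0: 'd' -> MATCH
  pos 1: 'c' -> no (excluded)
  pos 2: 'd' -> MATCH
  pos 3: 'a' -> MATCH
  pos 4: 'c' -> no (excluded)
  pos 5: 'e' -> MATCH
  pos 6: 'b' -> no (excluded)
  pos 7: 'd' -> MATCH
  pos 8: 'a' -> MATCH
Total matches: 6

6


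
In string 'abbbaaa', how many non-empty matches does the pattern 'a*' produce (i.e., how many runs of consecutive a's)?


Pattern 'a*' matches zero or more a's. We want non-empty runs of consecutive a's.
String: 'abbbaaa'
Walking through the string to find runs of a's:
  Run 1: positions 0-0 -> 'a'
  Run 2: positions 4-6 -> 'aaa'
Non-empty runs found: ['a', 'aaa']
Count: 2

2


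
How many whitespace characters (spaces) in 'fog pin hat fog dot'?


\s matches whitespace characters (spaces, tabs, etc.).
Text: 'fog pin hat fog dot'
This text has 5 words separated by spaces.
Number of spaces = number of words - 1 = 5 - 1 = 4

4


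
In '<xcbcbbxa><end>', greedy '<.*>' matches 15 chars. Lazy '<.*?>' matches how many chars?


Greedy '<.*>' tries to match as MUCH as possible.
Lazy '<.*?>' tries to match as LITTLE as possible.

String: '<xcbcbbxa><end>'
Greedy '<.*>' starts at first '<' and extends to the LAST '>': '<xcbcbbxa><end>' (15 chars)
Lazy '<.*?>' starts at first '<' and stops at the FIRST '>': '<xcbcbbxa>' (10 chars)

10


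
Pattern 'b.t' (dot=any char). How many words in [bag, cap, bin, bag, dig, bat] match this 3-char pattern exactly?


Pattern 'b.t' means: starts with 'b', any single char, ends with 't'.
Checking each word (must be exactly 3 chars):
  'bag' (len=3): no
  'cap' (len=3): no
  'bin' (len=3): no
  'bag' (len=3): no
  'dig' (len=3): no
  'bat' (len=3): MATCH
Matching words: ['bat']
Total: 1

1


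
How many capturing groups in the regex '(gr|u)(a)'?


To count capturing groups, count each '(' that starts a group.
Pattern: '(gr|u)(a)'
Walking through the pattern:
  Position 0: '(' -> group #1
  Position 6: '(' -> group #2
Total capturing groups: 2

2


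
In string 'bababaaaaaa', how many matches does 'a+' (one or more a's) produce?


Pattern 'a+' matches one or more consecutive a's.
String: 'bababaaaaaa'
Scanning for runs of a:
  Match 1: 'a' (length 1)
  Match 2: 'a' (length 1)
  Match 3: 'aaaaaa' (length 6)
Total matches: 3

3


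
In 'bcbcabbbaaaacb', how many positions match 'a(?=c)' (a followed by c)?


Lookahead 'a(?=c)' matches 'a' only when followed by 'c'.
String: 'bcbcabbbaaaacb'
Checking each position where char is 'a':
  pos 4: 'a' -> no (next='b')
  pos 8: 'a' -> no (next='a')
  pos 9: 'a' -> no (next='a')
  pos 10: 'a' -> no (next='a')
  pos 11: 'a' -> MATCH (next='c')
Matching positions: [11]
Count: 1

1


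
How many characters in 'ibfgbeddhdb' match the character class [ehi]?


Character class [ehi] matches any of: {e, h, i}
Scanning string 'ibfgbeddhdb' character by character:
  pos 0: 'i' -> MATCH
  pos 1: 'b' -> no
  pos 2: 'f' -> no
  pos 3: 'g' -> no
  pos 4: 'b' -> no
  pos 5: 'e' -> MATCH
  pos 6: 'd' -> no
  pos 7: 'd' -> no
  pos 8: 'h' -> MATCH
  pos 9: 'd' -> no
  pos 10: 'b' -> no
Total matches: 3

3


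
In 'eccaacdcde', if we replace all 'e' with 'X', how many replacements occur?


re.sub('e', 'X', text) replaces every occurrence of 'e' with 'X'.
Text: 'eccaacdcde'
Scanning for 'e':
  pos 0: 'e' -> replacement #1
  pos 9: 'e' -> replacement #2
Total replacements: 2

2


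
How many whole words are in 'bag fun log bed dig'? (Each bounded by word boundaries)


Word boundaries (\b) mark the start/end of each word.
Text: 'bag fun log bed dig'
Splitting by whitespace:
  Word 1: 'bag'
  Word 2: 'fun'
  Word 3: 'log'
  Word 4: 'bed'
  Word 5: 'dig'
Total whole words: 5

5


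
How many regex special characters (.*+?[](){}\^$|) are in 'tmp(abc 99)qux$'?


Regex special characters are: . * + ? [ ] ( ) { } \ ^ $ |
Scanning 'tmp(abc 99)qux$':
  pos 3: '(' -> SPECIAL
  pos 10: ')' -> SPECIAL
  pos 14: '$' -> SPECIAL
Special chars found: ['(', ')', '$']
Total: 3

3


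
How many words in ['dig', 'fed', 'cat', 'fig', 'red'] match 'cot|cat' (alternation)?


Alternation 'cot|cat' matches either 'cot' or 'cat'.
Checking each word:
  'dig' -> no
  'fed' -> no
  'cat' -> MATCH
  'fig' -> no
  'red' -> no
Matches: ['cat']
Count: 1

1


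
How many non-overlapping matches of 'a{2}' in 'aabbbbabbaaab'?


Pattern 'a{2}' matches exactly 2 consecutive a's (greedy, non-overlapping).
String: 'aabbbbabbaaab'
Scanning for runs of a's:
  Run at pos 0: 'aa' (length 2) -> 1 match(es)
  Run at pos 6: 'a' (length 1) -> 0 match(es)
  Run at pos 9: 'aaa' (length 3) -> 1 match(es)
Matches found: ['aa', 'aa']
Total: 2

2


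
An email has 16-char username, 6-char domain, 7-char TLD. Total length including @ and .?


An email address has format: username@domain.tld
Username length: 16
'@' character: 1
Domain length: 6
'.' character: 1
TLD length: 7
Total = 16 + 1 + 6 + 1 + 7 = 31

31


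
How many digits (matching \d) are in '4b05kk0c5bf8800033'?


\d matches any digit 0-9.
Scanning '4b05kk0c5bf8800033':
  pos 0: '4' -> DIGIT
  pos 2: '0' -> DIGIT
  pos 3: '5' -> DIGIT
  pos 6: '0' -> DIGIT
  pos 8: '5' -> DIGIT
  pos 11: '8' -> DIGIT
  pos 12: '8' -> DIGIT
  pos 13: '0' -> DIGIT
  pos 14: '0' -> DIGIT
  pos 15: '0' -> DIGIT
  pos 16: '3' -> DIGIT
  pos 17: '3' -> DIGIT
Digits found: ['4', '0', '5', '0', '5', '8', '8', '0', '0', '0', '3', '3']
Total: 12

12


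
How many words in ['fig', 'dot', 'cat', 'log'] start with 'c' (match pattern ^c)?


Pattern ^c anchors to start of word. Check which words begin with 'c':
  'fig' -> no
  'dot' -> no
  'cat' -> MATCH (starts with 'c')
  'log' -> no
Matching words: ['cat']
Count: 1

1


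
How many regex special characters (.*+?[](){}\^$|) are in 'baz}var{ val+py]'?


Regex special characters are: . * + ? [ ] ( ) { } \ ^ $ |
Scanning 'baz}var{ val+py]':
  pos 3: '}' -> SPECIAL
  pos 7: '{' -> SPECIAL
  pos 12: '+' -> SPECIAL
  pos 15: ']' -> SPECIAL
Special chars found: ['}', '{', '+', ']']
Total: 4

4


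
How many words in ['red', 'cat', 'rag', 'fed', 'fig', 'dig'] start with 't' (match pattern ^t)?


Pattern ^t anchors to start of word. Check which words begin with 't':
  'red' -> no
  'cat' -> no
  'rag' -> no
  'fed' -> no
  'fig' -> no
  'dig' -> no
Matching words: []
Count: 0

0


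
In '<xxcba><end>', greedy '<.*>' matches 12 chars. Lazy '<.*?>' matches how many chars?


Greedy '<.*>' tries to match as MUCH as possible.
Lazy '<.*?>' tries to match as LITTLE as possible.

String: '<xxcba><end>'
Greedy '<.*>' starts at first '<' and extends to the LAST '>': '<xxcba><end>' (12 chars)
Lazy '<.*?>' starts at first '<' and stops at the FIRST '>': '<xxcba>' (7 chars)

7


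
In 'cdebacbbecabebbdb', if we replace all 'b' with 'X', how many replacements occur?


re.sub('b', 'X', text) replaces every occurrence of 'b' with 'X'.
Text: 'cdebacbbecabebbdb'
Scanning for 'b':
  pos 3: 'b' -> replacement #1
  pos 6: 'b' -> replacement #2
  pos 7: 'b' -> replacement #3
  pos 11: 'b' -> replacement #4
  pos 13: 'b' -> replacement #5
  pos 14: 'b' -> replacement #6
  pos 16: 'b' -> replacement #7
Total replacements: 7

7


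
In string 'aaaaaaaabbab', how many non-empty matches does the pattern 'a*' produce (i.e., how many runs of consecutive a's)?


Pattern 'a*' matches zero or more a's. We want non-empty runs of consecutive a's.
String: 'aaaaaaaabbab'
Walking through the string to find runs of a's:
  Run 1: positions 0-7 -> 'aaaaaaaa'
  Run 2: positions 10-10 -> 'a'
Non-empty runs found: ['aaaaaaaa', 'a']
Count: 2

2


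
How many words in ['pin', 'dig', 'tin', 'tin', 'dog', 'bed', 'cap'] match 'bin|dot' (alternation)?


Alternation 'bin|dot' matches either 'bin' or 'dot'.
Checking each word:
  'pin' -> no
  'dig' -> no
  'tin' -> no
  'tin' -> no
  'dog' -> no
  'bed' -> no
  'cap' -> no
Matches: []
Count: 0

0


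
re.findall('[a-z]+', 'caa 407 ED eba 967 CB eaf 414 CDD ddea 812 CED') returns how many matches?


Pattern '[a-z]+' finds one or more lowercase letters.
Text: 'caa 407 ED eba 967 CB eaf 414 CDD ddea 812 CED'
Scanning for matches:
  Match 1: 'caa'
  Match 2: 'eba'
  Match 3: 'eaf'
  Match 4: 'ddea'
Total matches: 4

4


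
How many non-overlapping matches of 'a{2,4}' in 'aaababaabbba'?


Pattern 'a{2,4}' matches between 2 and 4 consecutive a's (greedy).
String: 'aaababaabbba'
Finding runs of a's and applying greedy matching:
  Run at pos 0: 'aaa' (length 3)
  Run at pos 4: 'a' (length 1)
  Run at pos 6: 'aa' (length 2)
  Run at pos 11: 'a' (length 1)
Matches: ['aaa', 'aa']
Count: 2

2


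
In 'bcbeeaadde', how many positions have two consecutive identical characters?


Looking for consecutive identical characters in 'bcbeeaadde':
  pos 0-1: 'b' vs 'c' -> different
  pos 1-2: 'c' vs 'b' -> different
  pos 2-3: 'b' vs 'e' -> different
  pos 3-4: 'e' vs 'e' -> MATCH ('ee')
  pos 4-5: 'e' vs 'a' -> different
  pos 5-6: 'a' vs 'a' -> MATCH ('aa')
  pos 6-7: 'a' vs 'd' -> different
  pos 7-8: 'd' vs 'd' -> MATCH ('dd')
  pos 8-9: 'd' vs 'e' -> different
Consecutive identical pairs: ['ee', 'aa', 'dd']
Count: 3

3


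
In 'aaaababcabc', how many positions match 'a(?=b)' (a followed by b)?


Lookahead 'a(?=b)' matches 'a' only when followed by 'b'.
String: 'aaaababcabc'
Checking each position where char is 'a':
  pos 0: 'a' -> no (next='a')
  pos 1: 'a' -> no (next='a')
  pos 2: 'a' -> no (next='a')
  pos 3: 'a' -> MATCH (next='b')
  pos 5: 'a' -> MATCH (next='b')
  pos 8: 'a' -> MATCH (next='b')
Matching positions: [3, 5, 8]
Count: 3

3


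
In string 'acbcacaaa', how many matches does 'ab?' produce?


Pattern 'ab?' matches 'a' optionally followed by 'b'.
String: 'acbcacaaa'
Scanning left to right for 'a' then checking next char:
  Match 1: 'a' (a not followed by b)
  Match 2: 'a' (a not followed by b)
  Match 3: 'a' (a not followed by b)
  Match 4: 'a' (a not followed by b)
  Match 5: 'a' (a not followed by b)
Total matches: 5

5


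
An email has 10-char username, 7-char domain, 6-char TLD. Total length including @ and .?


An email address has format: username@domain.tld
Username length: 10
'@' character: 1
Domain length: 7
'.' character: 1
TLD length: 6
Total = 10 + 1 + 7 + 1 + 6 = 25

25


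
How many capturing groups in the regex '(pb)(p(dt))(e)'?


To count capturing groups, count each '(' that starts a group.
Pattern: '(pb)(p(dt))(e)'
Walking through the pattern:
  Position 0: '(' -> group #1
  Position 4: '(' -> group #2
  Position 6: '(' -> group #3
  Position 11: '(' -> group #4
Total capturing groups: 4

4


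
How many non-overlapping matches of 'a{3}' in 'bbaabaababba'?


Pattern 'a{3}' matches exactly 3 consecutive a's (greedy, non-overlapping).
String: 'bbaabaababba'
Scanning for runs of a's:
  Run at pos 2: 'aa' (length 2) -> 0 match(es)
  Run at pos 5: 'aa' (length 2) -> 0 match(es)
  Run at pos 8: 'a' (length 1) -> 0 match(es)
  Run at pos 11: 'a' (length 1) -> 0 match(es)
Matches found: []
Total: 0

0


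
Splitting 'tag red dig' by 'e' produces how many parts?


Splitting by 'e' breaks the string at each occurrence of the separator.
Text: 'tag red dig'
Parts after split:
  Part 1: 'tag r'
  Part 2: 'd dig'
Total parts: 2

2


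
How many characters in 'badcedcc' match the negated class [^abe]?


Negated class [^abe] matches any char NOT in {a, b, e}
Scanning 'badcedcc':
  pos 0: 'b' -> no (excluded)
  pos 1: 'a' -> no (excluded)
  pos 2: 'd' -> MATCH
  pos 3: 'c' -> MATCH
  pos 4: 'e' -> no (excluded)
  pos 5: 'd' -> MATCH
  pos 6: 'c' -> MATCH
  pos 7: 'c' -> MATCH
Total matches: 5

5


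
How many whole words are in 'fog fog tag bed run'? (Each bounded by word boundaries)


Word boundaries (\b) mark the start/end of each word.
Text: 'fog fog tag bed run'
Splitting by whitespace:
  Word 1: 'fog'
  Word 2: 'fog'
  Word 3: 'tag'
  Word 4: 'bed'
  Word 5: 'run'
Total whole words: 5

5


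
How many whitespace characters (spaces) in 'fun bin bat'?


\s matches whitespace characters (spaces, tabs, etc.).
Text: 'fun bin bat'
This text has 3 words separated by spaces.
Number of spaces = number of words - 1 = 3 - 1 = 2

2


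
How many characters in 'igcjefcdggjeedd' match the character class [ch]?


Character class [ch] matches any of: {c, h}
Scanning string 'igcjefcdggjeedd' character by character:
  pos 0: 'i' -> no
  pos 1: 'g' -> no
  pos 2: 'c' -> MATCH
  pos 3: 'j' -> no
  pos 4: 'e' -> no
  pos 5: 'f' -> no
  pos 6: 'c' -> MATCH
  pos 7: 'd' -> no
  pos 8: 'g' -> no
  pos 9: 'g' -> no
  pos 10: 'j' -> no
  pos 11: 'e' -> no
  pos 12: 'e' -> no
  pos 13: 'd' -> no
  pos 14: 'd' -> no
Total matches: 2

2


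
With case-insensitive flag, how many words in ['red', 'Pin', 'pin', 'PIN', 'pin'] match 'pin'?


Case-insensitive matching: compare each word's lowercase form to 'pin'.
  'red' -> lower='red' -> no
  'Pin' -> lower='pin' -> MATCH
  'pin' -> lower='pin' -> MATCH
  'PIN' -> lower='pin' -> MATCH
  'pin' -> lower='pin' -> MATCH
Matches: ['Pin', 'pin', 'PIN', 'pin']
Count: 4

4


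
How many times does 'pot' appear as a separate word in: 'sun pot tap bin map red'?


Scanning each word for exact match 'pot':
  Word 1: 'sun' -> no
  Word 2: 'pot' -> MATCH
  Word 3: 'tap' -> no
  Word 4: 'bin' -> no
  Word 5: 'map' -> no
  Word 6: 'red' -> no
Total matches: 1

1


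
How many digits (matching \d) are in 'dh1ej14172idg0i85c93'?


\d matches any digit 0-9.
Scanning 'dh1ej14172idg0i85c93':
  pos 2: '1' -> DIGIT
  pos 5: '1' -> DIGIT
  pos 6: '4' -> DIGIT
  pos 7: '1' -> DIGIT
  pos 8: '7' -> DIGIT
  pos 9: '2' -> DIGIT
  pos 13: '0' -> DIGIT
  pos 15: '8' -> DIGIT
  pos 16: '5' -> DIGIT
  pos 18: '9' -> DIGIT
  pos 19: '3' -> DIGIT
Digits found: ['1', '1', '4', '1', '7', '2', '0', '8', '5', '9', '3']
Total: 11

11


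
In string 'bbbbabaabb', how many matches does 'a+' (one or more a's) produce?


Pattern 'a+' matches one or more consecutive a's.
String: 'bbbbabaabb'
Scanning for runs of a:
  Match 1: 'a' (length 1)
  Match 2: 'aa' (length 2)
Total matches: 2

2


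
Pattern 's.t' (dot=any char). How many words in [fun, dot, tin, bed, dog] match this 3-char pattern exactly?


Pattern 's.t' means: starts with 's', any single char, ends with 't'.
Checking each word (must be exactly 3 chars):
  'fun' (len=3): no
  'dot' (len=3): no
  'tin' (len=3): no
  'bed' (len=3): no
  'dog' (len=3): no
Matching words: []
Total: 0

0


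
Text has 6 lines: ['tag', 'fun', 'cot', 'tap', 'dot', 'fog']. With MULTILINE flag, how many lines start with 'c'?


With MULTILINE flag, ^ matches the start of each line.
Lines: ['tag', 'fun', 'cot', 'tap', 'dot', 'fog']
Checking which lines start with 'c':
  Line 1: 'tag' -> no
  Line 2: 'fun' -> no
  Line 3: 'cot' -> MATCH
  Line 4: 'tap' -> no
  Line 5: 'dot' -> no
  Line 6: 'fog' -> no
Matching lines: ['cot']
Count: 1

1


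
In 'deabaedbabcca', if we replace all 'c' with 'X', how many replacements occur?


re.sub('c', 'X', text) replaces every occurrence of 'c' with 'X'.
Text: 'deabaedbabcca'
Scanning for 'c':
  pos 10: 'c' -> replacement #1
  pos 11: 'c' -> replacement #2
Total replacements: 2

2


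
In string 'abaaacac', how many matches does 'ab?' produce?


Pattern 'ab?' matches 'a' optionally followed by 'b'.
String: 'abaaacac'
Scanning left to right for 'a' then checking next char:
  Match 1: 'ab' (a followed by b)
  Match 2: 'a' (a not followed by b)
  Match 3: 'a' (a not followed by b)
  Match 4: 'a' (a not followed by b)
  Match 5: 'a' (a not followed by b)
Total matches: 5

5


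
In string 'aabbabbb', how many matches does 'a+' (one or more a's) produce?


Pattern 'a+' matches one or more consecutive a's.
String: 'aabbabbb'
Scanning for runs of a:
  Match 1: 'aa' (length 2)
  Match 2: 'a' (length 1)
Total matches: 2

2


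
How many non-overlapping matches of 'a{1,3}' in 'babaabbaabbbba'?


Pattern 'a{1,3}' matches between 1 and 3 consecutive a's (greedy).
String: 'babaabbaabbbba'
Finding runs of a's and applying greedy matching:
  Run at pos 1: 'a' (length 1)
  Run at pos 3: 'aa' (length 2)
  Run at pos 7: 'aa' (length 2)
  Run at pos 13: 'a' (length 1)
Matches: ['a', 'aa', 'aa', 'a']
Count: 4

4


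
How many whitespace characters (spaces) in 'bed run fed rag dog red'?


\s matches whitespace characters (spaces, tabs, etc.).
Text: 'bed run fed rag dog red'
This text has 6 words separated by spaces.
Number of spaces = number of words - 1 = 6 - 1 = 5

5


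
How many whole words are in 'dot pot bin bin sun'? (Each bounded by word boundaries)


Word boundaries (\b) mark the start/end of each word.
Text: 'dot pot bin bin sun'
Splitting by whitespace:
  Word 1: 'dot'
  Word 2: 'pot'
  Word 3: 'bin'
  Word 4: 'bin'
  Word 5: 'sun'
Total whole words: 5

5


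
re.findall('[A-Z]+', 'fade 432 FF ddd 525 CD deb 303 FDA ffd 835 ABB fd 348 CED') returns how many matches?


Pattern '[A-Z]+' finds one or more uppercase letters.
Text: 'fade 432 FF ddd 525 CD deb 303 FDA ffd 835 ABB fd 348 CED'
Scanning for matches:
  Match 1: 'FF'
  Match 2: 'CD'
  Match 3: 'FDA'
  Match 4: 'ABB'
  Match 5: 'CED'
Total matches: 5

5


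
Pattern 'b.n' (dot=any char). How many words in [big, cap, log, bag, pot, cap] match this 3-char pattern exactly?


Pattern 'b.n' means: starts with 'b', any single char, ends with 'n'.
Checking each word (must be exactly 3 chars):
  'big' (len=3): no
  'cap' (len=3): no
  'log' (len=3): no
  'bag' (len=3): no
  'pot' (len=3): no
  'cap' (len=3): no
Matching words: []
Total: 0

0


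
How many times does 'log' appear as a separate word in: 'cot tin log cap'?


Scanning each word for exact match 'log':
  Word 1: 'cot' -> no
  Word 2: 'tin' -> no
  Word 3: 'log' -> MATCH
  Word 4: 'cap' -> no
Total matches: 1

1


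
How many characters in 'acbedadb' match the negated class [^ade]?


Negated class [^ade] matches any char NOT in {a, d, e}
Scanning 'acbedadb':
  pos 0: 'a' -> no (excluded)
  pos 1: 'c' -> MATCH
  pos 2: 'b' -> MATCH
  pos 3: 'e' -> no (excluded)
  pos 4: 'd' -> no (excluded)
  pos 5: 'a' -> no (excluded)
  pos 6: 'd' -> no (excluded)
  pos 7: 'b' -> MATCH
Total matches: 3

3


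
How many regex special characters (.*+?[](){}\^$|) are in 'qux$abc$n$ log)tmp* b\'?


Regex special characters are: . * + ? [ ] ( ) { } \ ^ $ |
Scanning 'qux$abc$n$ log)tmp* b\':
  pos 3: '$' -> SPECIAL
  pos 7: '$' -> SPECIAL
  pos 9: '$' -> SPECIAL
  pos 14: ')' -> SPECIAL
  pos 18: '*' -> SPECIAL
  pos 21: '\' -> SPECIAL
Special chars found: ['$', '$', '$', ')', '*', '\\']
Total: 6

6


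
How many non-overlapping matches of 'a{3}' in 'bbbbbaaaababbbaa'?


Pattern 'a{3}' matches exactly 3 consecutive a's (greedy, non-overlapping).
String: 'bbbbbaaaababbbaa'
Scanning for runs of a's:
  Run at pos 5: 'aaaa' (length 4) -> 1 match(es)
  Run at pos 10: 'a' (length 1) -> 0 match(es)
  Run at pos 14: 'aa' (length 2) -> 0 match(es)
Matches found: ['aaa']
Total: 1

1


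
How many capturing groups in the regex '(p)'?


To count capturing groups, count each '(' that starts a group.
Pattern: '(p)'
Walking through the pattern:
  Position 0: '(' -> group #1
Total capturing groups: 1

1


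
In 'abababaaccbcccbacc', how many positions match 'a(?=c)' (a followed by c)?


Lookahead 'a(?=c)' matches 'a' only when followed by 'c'.
String: 'abababaaccbcccbacc'
Checking each position where char is 'a':
  pos 0: 'a' -> no (next='b')
  pos 2: 'a' -> no (next='b')
  pos 4: 'a' -> no (next='b')
  pos 6: 'a' -> no (next='a')
  pos 7: 'a' -> MATCH (next='c')
  pos 15: 'a' -> MATCH (next='c')
Matching positions: [7, 15]
Count: 2

2


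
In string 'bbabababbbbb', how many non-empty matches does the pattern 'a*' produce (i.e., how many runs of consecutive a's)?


Pattern 'a*' matches zero or more a's. We want non-empty runs of consecutive a's.
String: 'bbabababbbbb'
Walking through the string to find runs of a's:
  Run 1: positions 2-2 -> 'a'
  Run 2: positions 4-4 -> 'a'
  Run 3: positions 6-6 -> 'a'
Non-empty runs found: ['a', 'a', 'a']
Count: 3

3


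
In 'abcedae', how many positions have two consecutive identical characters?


Looking for consecutive identical characters in 'abcedae':
  pos 0-1: 'a' vs 'b' -> different
  pos 1-2: 'b' vs 'c' -> different
  pos 2-3: 'c' vs 'e' -> different
  pos 3-4: 'e' vs 'd' -> different
  pos 4-5: 'd' vs 'a' -> different
  pos 5-6: 'a' vs 'e' -> different
Consecutive identical pairs: []
Count: 0

0


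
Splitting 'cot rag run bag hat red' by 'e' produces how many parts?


Splitting by 'e' breaks the string at each occurrence of the separator.
Text: 'cot rag run bag hat red'
Parts after split:
  Part 1: 'cot rag run bag hat r'
  Part 2: 'd'
Total parts: 2

2


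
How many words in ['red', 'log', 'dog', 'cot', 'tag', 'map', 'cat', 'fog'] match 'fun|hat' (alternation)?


Alternation 'fun|hat' matches either 'fun' or 'hat'.
Checking each word:
  'red' -> no
  'log' -> no
  'dog' -> no
  'cot' -> no
  'tag' -> no
  'map' -> no
  'cat' -> no
  'fog' -> no
Matches: []
Count: 0

0


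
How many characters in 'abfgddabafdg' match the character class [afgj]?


Character class [afgj] matches any of: {a, f, g, j}
Scanning string 'abfgddabafdg' character by character:
  pos 0: 'a' -> MATCH
  pos 1: 'b' -> no
  pos 2: 'f' -> MATCH
  pos 3: 'g' -> MATCH
  pos 4: 'd' -> no
  pos 5: 'd' -> no
  pos 6: 'a' -> MATCH
  pos 7: 'b' -> no
  pos 8: 'a' -> MATCH
  pos 9: 'f' -> MATCH
  pos 10: 'd' -> no
  pos 11: 'g' -> MATCH
Total matches: 7

7


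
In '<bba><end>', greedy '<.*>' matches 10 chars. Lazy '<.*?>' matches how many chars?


Greedy '<.*>' tries to match as MUCH as possible.
Lazy '<.*?>' tries to match as LITTLE as possible.

String: '<bba><end>'
Greedy '<.*>' starts at first '<' and extends to the LAST '>': '<bba><end>' (10 chars)
Lazy '<.*?>' starts at first '<' and stops at the FIRST '>': '<bba>' (5 chars)

5


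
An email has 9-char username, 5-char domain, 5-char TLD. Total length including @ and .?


An email address has format: username@domain.tld
Username length: 9
'@' character: 1
Domain length: 5
'.' character: 1
TLD length: 5
Total = 9 + 1 + 5 + 1 + 5 = 21

21


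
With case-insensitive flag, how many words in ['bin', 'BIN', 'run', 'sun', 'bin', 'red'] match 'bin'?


Case-insensitive matching: compare each word's lowercase form to 'bin'.
  'bin' -> lower='bin' -> MATCH
  'BIN' -> lower='bin' -> MATCH
  'run' -> lower='run' -> no
  'sun' -> lower='sun' -> no
  'bin' -> lower='bin' -> MATCH
  'red' -> lower='red' -> no
Matches: ['bin', 'BIN', 'bin']
Count: 3

3


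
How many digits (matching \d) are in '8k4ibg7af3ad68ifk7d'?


\d matches any digit 0-9.
Scanning '8k4ibg7af3ad68ifk7d':
  pos 0: '8' -> DIGIT
  pos 2: '4' -> DIGIT
  pos 6: '7' -> DIGIT
  pos 9: '3' -> DIGIT
  pos 12: '6' -> DIGIT
  pos 13: '8' -> DIGIT
  pos 17: '7' -> DIGIT
Digits found: ['8', '4', '7', '3', '6', '8', '7']
Total: 7

7


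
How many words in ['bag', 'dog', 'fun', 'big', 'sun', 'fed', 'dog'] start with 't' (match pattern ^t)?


Pattern ^t anchors to start of word. Check which words begin with 't':
  'bag' -> no
  'dog' -> no
  'fun' -> no
  'big' -> no
  'sun' -> no
  'fed' -> no
  'dog' -> no
Matching words: []
Count: 0

0


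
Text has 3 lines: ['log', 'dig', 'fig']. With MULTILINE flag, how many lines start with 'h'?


With MULTILINE flag, ^ matches the start of each line.
Lines: ['log', 'dig', 'fig']
Checking which lines start with 'h':
  Line 1: 'log' -> no
  Line 2: 'dig' -> no
  Line 3: 'fig' -> no
Matching lines: []
Count: 0

0


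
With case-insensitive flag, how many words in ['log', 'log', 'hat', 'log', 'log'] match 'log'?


Case-insensitive matching: compare each word's lowercase form to 'log'.
  'log' -> lower='log' -> MATCH
  'log' -> lower='log' -> MATCH
  'hat' -> lower='hat' -> no
  'log' -> lower='log' -> MATCH
  'log' -> lower='log' -> MATCH
Matches: ['log', 'log', 'log', 'log']
Count: 4

4
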